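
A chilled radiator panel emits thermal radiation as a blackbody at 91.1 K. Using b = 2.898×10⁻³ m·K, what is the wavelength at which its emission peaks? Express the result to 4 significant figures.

Wien's displacement law: λ_max = b/T = (2.898×10⁻³ m·K)/(91.1 K) = 3.1811×10⁻⁵ m.
That is 31.81 μm, in the infrared range.

λ_max ≈ 31.81 μm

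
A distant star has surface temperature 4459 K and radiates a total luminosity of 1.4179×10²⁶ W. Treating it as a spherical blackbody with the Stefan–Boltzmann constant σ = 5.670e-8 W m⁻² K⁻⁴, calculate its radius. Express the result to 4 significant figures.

R ≈ 7.095×10⁸ m

L = 4πR²σT⁴ ⇒ R = √(L/(4πσT⁴)).
σT⁴ = 2.24147×10⁷ W/m², so R = √(1.4179×10²⁶/(4π×2.24147×10⁷)) = 7.095×10⁸ m.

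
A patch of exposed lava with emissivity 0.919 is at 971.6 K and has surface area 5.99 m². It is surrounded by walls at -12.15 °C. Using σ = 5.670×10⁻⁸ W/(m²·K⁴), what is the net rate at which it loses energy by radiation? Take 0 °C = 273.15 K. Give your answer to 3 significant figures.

Surroundings: T = -12.15 °C + 273.15 = 261.00 K.
Area A = 5.99 m².
Net radiated power P_net = εσA(T⁴ − T₀⁴) = 0.919×5.670×10⁻⁸×5.99×(971.6⁴ − 261.00⁴).
T⁴ − T₀⁴ = 8.91148×10¹¹ − 4.64047×10⁹ = 8.86508×10¹¹ K⁴, so P_net = 2.77×10⁵ W.

Net loss ≈ 2.77×10⁵ W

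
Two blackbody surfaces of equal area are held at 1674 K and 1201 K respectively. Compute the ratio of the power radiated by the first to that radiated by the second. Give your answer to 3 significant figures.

P₁/P₂ ≈ 3.77

With equal areas, P₁/P₂ = (T₁/T₂)⁴ = (1674/1201)⁴ = 3.77.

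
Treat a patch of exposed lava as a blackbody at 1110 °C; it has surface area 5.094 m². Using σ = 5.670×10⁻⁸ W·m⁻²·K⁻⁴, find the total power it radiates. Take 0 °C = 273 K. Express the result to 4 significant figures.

P ≈ 1.057×10⁶ W

T = 1110 °C + 273 = 1383 K.
Area A = 5.094 m².
P = σAT⁴ = 5.670×10⁻⁸ × 5.094 × (1383)⁴ = 1.057×10⁶ W.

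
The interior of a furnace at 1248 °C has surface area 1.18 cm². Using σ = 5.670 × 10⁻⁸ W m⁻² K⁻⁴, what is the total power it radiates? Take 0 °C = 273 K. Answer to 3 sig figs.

P ≈ 35.8 W

T = 1248 °C + 273 = 1521 K.
Area A = 1.18 cm² = 1.18×10⁻⁴ m².
P = σAT⁴ = 5.670×10⁻⁸ × 1.18×10⁻⁴ × (1521)⁴ = 35.8 W.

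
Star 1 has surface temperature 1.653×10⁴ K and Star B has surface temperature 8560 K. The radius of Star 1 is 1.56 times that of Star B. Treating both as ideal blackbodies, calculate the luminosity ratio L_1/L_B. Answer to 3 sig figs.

L_1/L_B ≈ 33.8

L ∝ R²T⁴, so L_1/L_B = (R_1/R_B)²(T_1/T_B)⁴ = (1.56)² × (1.653×10⁴/8560)⁴ = 2.4336 × 13.9058 = 33.8.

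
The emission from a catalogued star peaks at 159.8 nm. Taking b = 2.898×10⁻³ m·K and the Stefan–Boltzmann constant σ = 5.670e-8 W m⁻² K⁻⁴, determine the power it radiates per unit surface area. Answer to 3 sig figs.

Wien's law: T = b/λ_max = 2.898×10⁻³/1.598×10⁻⁷ = 18135.2 K.
Then I = σT⁴ = 5.670×10⁻⁸×(18135.2)⁴ = 6.13×10⁹ W/m².

I ≈ 6.13×10⁹ W/m²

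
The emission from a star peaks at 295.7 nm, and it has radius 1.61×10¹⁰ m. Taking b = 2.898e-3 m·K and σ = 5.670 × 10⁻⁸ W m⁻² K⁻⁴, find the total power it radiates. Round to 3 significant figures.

Wien's law: T = b/λ_max = 2.898×10⁻³/2.957×10⁻⁷ = 9800.47 K.
Surface area A = 4πR² = 4π(1.61×10¹⁰ m)² = 3.25733×10²¹ m².
Then P = σAT⁴ = 5.670×10⁻⁸×3.25733×10²¹×(9800.47)⁴ = 1.70×10³⁰ W.

P ≈ 1.70×10³⁰ W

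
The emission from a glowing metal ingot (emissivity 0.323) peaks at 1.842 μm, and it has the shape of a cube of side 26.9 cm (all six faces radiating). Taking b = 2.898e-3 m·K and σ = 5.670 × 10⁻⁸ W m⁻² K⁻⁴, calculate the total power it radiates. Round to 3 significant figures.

Wien's law: T = b/λ_max = 2.898×10⁻³/1.842×10⁻⁶ = 1573.29 K.
Area A = 6s² = 6×(0.269 m)² = 0.434166 m².
Then P = εσAT⁴ = 0.323×5.670×10⁻⁸×0.434166×(1573.29)⁴ = 4.87×10⁴ W.

P ≈ 4.87×10⁴ W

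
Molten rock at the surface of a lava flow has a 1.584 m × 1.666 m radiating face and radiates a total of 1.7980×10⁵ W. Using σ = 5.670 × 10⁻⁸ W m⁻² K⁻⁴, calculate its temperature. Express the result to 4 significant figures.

Area A = 1.584 × 1.666 = 2.63894 m².
P = σAT⁴ ⇒ T = (P/(σA))^(1/4) = (1.7980×10⁵/(5.670×10⁻⁸×2.63894))^(1/4) = 1047 K.

T ≈ 1047 K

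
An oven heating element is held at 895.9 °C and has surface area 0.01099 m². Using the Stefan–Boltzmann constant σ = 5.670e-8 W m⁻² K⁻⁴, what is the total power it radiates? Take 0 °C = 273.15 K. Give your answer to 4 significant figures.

P ≈ 1164 W

T = 895.9 °C + 273.15 = 1169.05 K.
Area A = 0.01099 m².
P = σAT⁴ = 5.670×10⁻⁸ × 0.01099 × (1169.05)⁴ = 1164 W.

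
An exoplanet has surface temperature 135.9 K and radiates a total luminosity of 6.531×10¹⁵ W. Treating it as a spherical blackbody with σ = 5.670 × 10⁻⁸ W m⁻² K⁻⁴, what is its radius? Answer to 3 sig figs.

L = 4πR²σT⁴ ⇒ R = √(L/(4πσT⁴)).
σT⁴ = 19.3402 W/m², so R = √(6.531×10¹⁵/(4π×19.3402)) = 5.18×10⁶ m.

R ≈ 5.18×10⁶ m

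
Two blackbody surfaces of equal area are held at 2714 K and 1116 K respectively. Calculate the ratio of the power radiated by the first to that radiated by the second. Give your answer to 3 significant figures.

P₁/P₂ ≈ 35.0

With equal areas, P₁/P₂ = (T₁/T₂)⁴ = (2714/1116)⁴ = 35.0.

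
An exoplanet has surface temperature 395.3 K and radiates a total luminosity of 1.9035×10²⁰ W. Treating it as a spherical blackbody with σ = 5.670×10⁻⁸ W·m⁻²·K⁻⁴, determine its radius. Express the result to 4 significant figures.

R ≈ 1.046×10⁸ m

L = 4πR²σT⁴ ⇒ R = √(L/(4πσT⁴)).
σT⁴ = 1384.49 W/m², so R = √(1.9035×10²⁰/(4π×1384.49)) = 1.046×10⁸ m.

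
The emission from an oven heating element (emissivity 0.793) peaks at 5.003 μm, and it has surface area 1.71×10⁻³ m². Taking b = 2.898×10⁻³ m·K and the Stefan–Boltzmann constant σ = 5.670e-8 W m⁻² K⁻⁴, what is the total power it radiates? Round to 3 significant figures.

Wien's law: T = b/λ_max = 2.898×10⁻³/5.003×10⁻⁶ = 579.252 K.
Area A = 1.71×10⁻³ m².
Then P = εσAT⁴ = 0.793×5.670×10⁻⁸×1.71×10⁻³×(579.252)⁴ = 8.66 W.

P ≈ 8.66 W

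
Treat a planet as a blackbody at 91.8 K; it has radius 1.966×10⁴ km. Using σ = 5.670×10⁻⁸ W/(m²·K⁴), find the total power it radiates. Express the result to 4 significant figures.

Surface area A = 4πR² = 4π(1.966×10⁷ m)² = 4.85710×10¹⁵ m².
P = σAT⁴ = 5.670×10⁻⁸ × 4.85710×10¹⁵ × (91.8)⁴ = 1.956×10¹⁶ W.

P ≈ 1.956×10¹⁶ W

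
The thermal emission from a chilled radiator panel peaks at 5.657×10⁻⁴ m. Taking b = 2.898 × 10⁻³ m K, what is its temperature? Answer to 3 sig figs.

T ≈ 5.12 K

Wien's law gives T = b/λ_max = (2.898×10⁻³ m·K)/(5.657×10⁻⁴ m) = 5.12 K.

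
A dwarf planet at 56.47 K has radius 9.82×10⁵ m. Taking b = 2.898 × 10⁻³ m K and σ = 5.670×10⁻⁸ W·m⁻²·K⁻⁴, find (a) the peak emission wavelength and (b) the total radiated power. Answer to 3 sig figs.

(a) λ_max = b/T = 2.898×10⁻³/56.47 = 5.132×10⁻⁵ m = 51.3 μm.
Surface area A = 4πR² = 4π(9.82×10⁵ m)² = 1.21181×10¹³ m².
(b) P = σAT⁴ = 5.670×10⁻⁸×1.21181×10¹³×(56.47)⁴ = 6.99×10¹² W.

λ_max ≈ 51.3 μm; P ≈ 6.99×10¹² W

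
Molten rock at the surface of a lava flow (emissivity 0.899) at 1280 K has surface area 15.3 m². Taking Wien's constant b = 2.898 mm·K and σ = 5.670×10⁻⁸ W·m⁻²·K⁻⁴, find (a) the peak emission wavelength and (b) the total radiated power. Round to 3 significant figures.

(a) λ_max = b/T = 2.898×10⁻³/1280 = 2.264×10⁻⁶ m = 2.26 μm.
Area A = 15.3 m².
(b) P = εσAT⁴ = 0.899×5.670×10⁻⁸×15.3×(1280)⁴ = 2.09×10⁶ W.

λ_max ≈ 2.26 μm; P ≈ 2.09×10⁶ W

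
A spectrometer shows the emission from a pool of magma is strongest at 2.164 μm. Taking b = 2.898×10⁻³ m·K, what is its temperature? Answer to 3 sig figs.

Wien's law gives T = b/λ_max = (2.898×10⁻³ m·K)/(2.164×10⁻⁶ m) = 1.34×10³ K.

T ≈ 1.34×10³ K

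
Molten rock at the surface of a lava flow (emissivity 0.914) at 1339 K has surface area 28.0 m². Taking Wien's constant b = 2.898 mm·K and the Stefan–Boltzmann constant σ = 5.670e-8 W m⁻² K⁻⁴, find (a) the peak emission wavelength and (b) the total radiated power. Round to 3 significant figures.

(a) λ_max = b/T = 2.898×10⁻³/1339 = 2.164×10⁻⁶ m = 2.16 μm.
Area A = 28.0 m².
(b) P = εσAT⁴ = 0.914×5.670×10⁻⁸×28.0×(1339)⁴ = 4.66×10⁶ W.

λ_max ≈ 2.16 μm; P ≈ 4.66×10⁶ W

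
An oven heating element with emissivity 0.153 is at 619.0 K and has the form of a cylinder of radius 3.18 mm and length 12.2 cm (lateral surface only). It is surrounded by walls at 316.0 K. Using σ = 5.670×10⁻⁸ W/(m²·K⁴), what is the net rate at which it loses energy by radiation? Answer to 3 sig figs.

Lateral area A = 2πrL = 2π×3.18×10⁻³×0.122 = 2.43762×10⁻³ m².
Net radiated power P_net = εσA(T⁴ − T₀⁴) = 0.153×5.670×10⁻⁸×2.43762×10⁻³×(619.0⁴ − 316.0⁴).
T⁴ − T₀⁴ = 1.46812×10¹¹ − 9.97122×10⁹ = 1.36841×10¹¹ K⁴, so P_net = 2.89 W.

Net loss ≈ 2.89 W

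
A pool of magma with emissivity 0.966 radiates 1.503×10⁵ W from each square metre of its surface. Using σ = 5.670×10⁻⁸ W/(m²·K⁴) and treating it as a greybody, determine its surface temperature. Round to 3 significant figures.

T ≈ 1.29×10³ K

I = εσT⁴, so T = (I/εσ)^(1/4) = (1.503×10⁵/(0.966×5.670×10⁻⁸))^(1/4) = 1.29×10³ K.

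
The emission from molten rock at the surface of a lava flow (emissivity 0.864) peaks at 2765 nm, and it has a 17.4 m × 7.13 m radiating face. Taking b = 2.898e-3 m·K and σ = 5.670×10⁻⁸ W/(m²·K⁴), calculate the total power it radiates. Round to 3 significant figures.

P ≈ 7.33×10⁶ W

Wien's law: T = b/λ_max = 2.898×10⁻³/2.765×10⁻⁶ = 1048.10 K.
Area A = 17.4 × 7.13 = 124.062 m².
Then P = εσAT⁴ = 0.864×5.670×10⁻⁸×124.062×(1048.10)⁴ = 7.33×10⁶ W.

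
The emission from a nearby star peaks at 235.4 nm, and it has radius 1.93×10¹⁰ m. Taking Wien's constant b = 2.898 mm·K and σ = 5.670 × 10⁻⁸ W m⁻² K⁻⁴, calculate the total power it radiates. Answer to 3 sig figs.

Wien's law: T = b/λ_max = 2.898×10⁻³/2.354×10⁻⁷ = 12311.0 K.
Surface area A = 4πR² = 4π(1.93×10¹⁰ m)² = 4.68085×10²¹ m².
Then P = σAT⁴ = 5.670×10⁻⁸×4.68085×10²¹×(12311.0)⁴ = 6.10×10³⁰ W.

P ≈ 6.10×10³⁰ W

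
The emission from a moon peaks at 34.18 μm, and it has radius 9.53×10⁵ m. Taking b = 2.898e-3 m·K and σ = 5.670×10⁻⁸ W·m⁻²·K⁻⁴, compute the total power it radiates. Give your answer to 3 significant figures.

Wien's law: T = b/λ_max = 2.898×10⁻³/3.418×10⁻⁵ = 84.7864 K.
Surface area A = 4πR² = 4π(9.53×10⁵ m)² = 1.14129×10¹³ m².
Then P = σAT⁴ = 5.670×10⁻⁸×1.14129×10¹³×(84.7864)⁴ = 3.34×10¹³ W.

P ≈ 3.34×10¹³ W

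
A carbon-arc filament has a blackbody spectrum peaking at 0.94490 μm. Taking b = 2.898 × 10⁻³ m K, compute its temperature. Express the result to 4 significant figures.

T ≈ 3067 K

Wien's law gives T = b/λ_max = (2.898×10⁻³ m·K)/(9.4490×10⁻⁷ m) = 3067 K.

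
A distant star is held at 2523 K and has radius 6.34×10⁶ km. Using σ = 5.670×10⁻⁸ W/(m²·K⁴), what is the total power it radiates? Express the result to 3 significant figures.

Surface area A = 4πR² = 4π(6.34×10⁹ m)² = 5.05113×10²⁰ m².
P = σAT⁴ = 5.670×10⁻⁸ × 5.05113×10²⁰ × (2523)⁴ = 1.16×10²⁷ W.

P ≈ 1.16×10²⁷ W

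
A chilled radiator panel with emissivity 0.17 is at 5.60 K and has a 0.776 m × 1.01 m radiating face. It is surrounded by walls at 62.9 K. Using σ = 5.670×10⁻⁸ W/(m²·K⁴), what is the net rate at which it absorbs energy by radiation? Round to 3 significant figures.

Net gain ≈ 0.118 W

Area A = 0.776 × 1.01 = 0.78376 m².
Net radiated power P_net = εσA(T⁴ − T₀⁴) = 0.17×5.670×10⁻⁸×0.78376×(5.60⁴ − 62.9⁴).
T⁴ − T₀⁴ = 983.450 − 1.56532×10⁷ = -1.56522×10⁷ K⁴, so P_net = -0.118 W — negative, meaning a net gain of 0.118 W.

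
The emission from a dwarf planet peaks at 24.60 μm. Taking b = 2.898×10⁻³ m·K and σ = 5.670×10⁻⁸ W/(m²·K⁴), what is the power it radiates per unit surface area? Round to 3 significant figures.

Wien's law: T = b/λ_max = 2.898×10⁻³/2.460×10⁻⁵ = 117.805 K.
Then I = σT⁴ = 5.670×10⁻⁸×(117.805)⁴ = 10.9 W/m².

I ≈ 10.9 W/m²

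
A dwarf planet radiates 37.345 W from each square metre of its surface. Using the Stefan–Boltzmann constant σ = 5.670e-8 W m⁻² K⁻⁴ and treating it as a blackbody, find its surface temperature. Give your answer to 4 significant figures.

I = σT⁴, so T = (I/σ)^(1/4) = (37.345/(5.670×10⁻⁸))^(1/4) = 160.2 K.

T ≈ 160.2 K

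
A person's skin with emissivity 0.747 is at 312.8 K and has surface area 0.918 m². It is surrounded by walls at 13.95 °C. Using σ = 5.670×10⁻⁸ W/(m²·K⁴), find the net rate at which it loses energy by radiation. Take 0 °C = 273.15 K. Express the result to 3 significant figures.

Surroundings: T = 13.95 °C + 273.15 = 287.10 K.
Area A = 0.918 m².
Net radiated power P_net = εσA(T⁴ − T₀⁴) = 0.747×5.670×10⁻⁸×0.918×(312.8⁴ − 287.10⁴).
T⁴ − T₀⁴ = 9.57342×10⁹ − 6.79411×10⁹ = 2.77931×10⁹ K⁴, so P_net = 108 W.

Net loss ≈ 108 W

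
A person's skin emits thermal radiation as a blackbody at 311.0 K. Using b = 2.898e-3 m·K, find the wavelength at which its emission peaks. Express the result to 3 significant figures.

λ_max ≈ 9.32 μm

Wien's displacement law: λ_max = b/T = (2.898×10⁻³ m·K)/(311.0 K) = 9.318×10⁻⁶ m.
That is 9.32 μm, in the infrared range.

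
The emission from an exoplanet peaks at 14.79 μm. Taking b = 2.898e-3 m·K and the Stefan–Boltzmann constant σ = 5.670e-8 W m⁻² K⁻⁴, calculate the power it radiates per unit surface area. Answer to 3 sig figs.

Wien's law: T = b/λ_max = 2.898×10⁻³/1.479×10⁻⁵ = 195.943 K.
Then I = σT⁴ = 5.670×10⁻⁸×(195.943)⁴ = 83.6 W/m².

I ≈ 83.6 W/m²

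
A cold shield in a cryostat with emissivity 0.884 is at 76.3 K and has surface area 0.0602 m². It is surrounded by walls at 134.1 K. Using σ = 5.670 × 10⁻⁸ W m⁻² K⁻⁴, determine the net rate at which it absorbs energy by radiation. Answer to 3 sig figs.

Area A = 0.0602 m².
Net radiated power P_net = εσA(T⁴ − T₀⁴) = 0.884×5.670×10⁻⁸×0.0602×(76.3⁴ − 134.1⁴).
T⁴ − T₀⁴ = 3.38921×10⁷ − 3.23381×10⁸ = -2.89489×10⁸ K⁴, so P_net = -0.874 W — negative, meaning a net gain of 0.874 W.

Net gain ≈ 0.874 W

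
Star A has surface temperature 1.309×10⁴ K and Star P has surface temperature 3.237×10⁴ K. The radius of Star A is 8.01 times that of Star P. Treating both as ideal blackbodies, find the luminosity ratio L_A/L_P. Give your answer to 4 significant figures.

L ∝ R²T⁴, so L_A/L_P = (R_A/R_P)²(T_A/T_P)⁴ = (8.01)² × (1.309×10⁴/3.237×10⁴)⁴ = 64.1601 × 0.0267416 = 1.716.

L_A/L_P ≈ 1.716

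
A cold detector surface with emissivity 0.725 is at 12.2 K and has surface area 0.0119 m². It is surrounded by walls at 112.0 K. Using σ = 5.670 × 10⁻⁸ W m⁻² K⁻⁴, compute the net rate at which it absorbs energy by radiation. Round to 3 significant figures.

Net gain ≈ 0.0770 W

Area A = 0.0119 m².
Net radiated power P_net = εσA(T⁴ − T₀⁴) = 0.725×5.670×10⁻⁸×0.0119×(12.2⁴ − 112.0⁴).
T⁴ − T₀⁴ = 22153.3 − 1.57352×10⁸ = -1.57330×10⁸ K⁴, so P_net = -0.0770 W — negative, meaning a net gain of 0.0770 W.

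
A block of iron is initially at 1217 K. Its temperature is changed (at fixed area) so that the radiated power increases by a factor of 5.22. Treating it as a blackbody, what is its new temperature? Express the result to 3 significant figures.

T₂ ≈ 1.84×10³ K

P ∝ T⁴, so T₂/T₁ = (P₂/P₁)^(1/4) = (5.22)^(1/4) = 1.51153.
T₂ = 1217 × 1.51153 = 1.84×10³ K.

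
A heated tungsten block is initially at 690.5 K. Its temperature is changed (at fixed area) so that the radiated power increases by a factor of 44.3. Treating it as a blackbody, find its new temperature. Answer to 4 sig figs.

P ∝ T⁴, so T₂/T₁ = (P₂/P₁)^(1/4) = (44.3)^(1/4) = 2.57989.
T₂ = 690.5 × 2.57989 = 1781 K.

T₂ ≈ 1781 K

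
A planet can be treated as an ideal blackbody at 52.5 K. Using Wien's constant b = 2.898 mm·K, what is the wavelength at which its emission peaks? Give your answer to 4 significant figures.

λ_max ≈ 55.20 μm

Wien's displacement law: λ_max = b/T = (2.898×10⁻³ m·K)/(52.5 K) = 5.5200×10⁻⁵ m.
That is 55.20 μm, in the infrared range.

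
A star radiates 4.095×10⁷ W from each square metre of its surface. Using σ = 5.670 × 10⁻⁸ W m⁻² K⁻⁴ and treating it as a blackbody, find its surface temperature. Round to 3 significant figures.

I = σT⁴, so T = (I/σ)^(1/4) = (4.095×10⁷/(5.670×10⁻⁸))^(1/4) = 5.18×10³ K.

T ≈ 5.18×10³ K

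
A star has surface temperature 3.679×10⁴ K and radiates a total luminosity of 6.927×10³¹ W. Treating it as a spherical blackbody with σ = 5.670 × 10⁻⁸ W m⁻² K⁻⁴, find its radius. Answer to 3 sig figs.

L = 4πR²σT⁴ ⇒ R = √(L/(4πσT⁴)).
σT⁴ = 1.03873×10¹¹ W/m², so R = √(6.927×10³¹/(4π×1.03873×10¹¹)) = 7.28×10⁹ m.

R ≈ 7.28×10⁹ m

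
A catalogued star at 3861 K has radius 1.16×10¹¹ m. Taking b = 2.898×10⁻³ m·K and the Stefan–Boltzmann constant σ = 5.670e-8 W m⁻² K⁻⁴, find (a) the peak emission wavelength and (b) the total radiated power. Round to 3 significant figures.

(a) λ_max = b/T = 2.898×10⁻³/3861 = 7.506×10⁻⁷ m = 0.751 μm.
Surface area A = 4πR² = 4π(1.16×10¹¹ m)² = 1.69093×10²³ m².
(b) P = σAT⁴ = 5.670×10⁻⁸×1.69093×10²³×(3861)⁴ = 2.13×10³⁰ W.

λ_max ≈ 0.751 μm; P ≈ 2.13×10³⁰ W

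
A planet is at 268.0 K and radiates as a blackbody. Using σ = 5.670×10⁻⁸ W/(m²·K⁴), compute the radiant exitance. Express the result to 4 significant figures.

I ≈ 292.5 W/m²

Stefan–Boltzmann: I = σT⁴ = 5.670×10⁻⁸ × (268.0)⁴ = 292.5 W/m².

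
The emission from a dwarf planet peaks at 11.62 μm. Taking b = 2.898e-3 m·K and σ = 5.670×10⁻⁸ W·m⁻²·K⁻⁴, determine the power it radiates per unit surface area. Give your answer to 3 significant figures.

I ≈ 219 W/m²

Wien's law: T = b/λ_max = 2.898×10⁻³/1.162×10⁻⁵ = 249.398 K.
Then I = σT⁴ = 5.670×10⁻⁸×(249.398)⁴ = 219 W/m².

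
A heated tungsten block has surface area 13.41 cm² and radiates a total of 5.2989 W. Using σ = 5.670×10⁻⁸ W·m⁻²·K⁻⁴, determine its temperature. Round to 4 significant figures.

T ≈ 513.8 K

Area A = 13.41 cm² = 1.341×10⁻³ m².
P = σAT⁴ ⇒ T = (P/(σA))^(1/4) = (5.2989/(5.670×10⁻⁸×1.341×10⁻³))^(1/4) = 513.8 K.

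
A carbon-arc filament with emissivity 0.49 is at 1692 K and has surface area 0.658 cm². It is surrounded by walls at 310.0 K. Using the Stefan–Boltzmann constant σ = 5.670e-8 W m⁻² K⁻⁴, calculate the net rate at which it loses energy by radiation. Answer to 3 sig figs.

Net loss ≈ 15.0 W

Area A = 0.658 cm² = 6.58×10⁻⁵ m².
Net radiated power P_net = εσA(T⁴ − T₀⁴) = 0.49×5.670×10⁻⁸×6.58×10⁻⁵×(1692⁴ − 310.0⁴).
T⁴ − T₀⁴ = 8.19599×10¹² − 9.23521×10⁹ = 8.18675×10¹² K⁴, so P_net = 15.0 W.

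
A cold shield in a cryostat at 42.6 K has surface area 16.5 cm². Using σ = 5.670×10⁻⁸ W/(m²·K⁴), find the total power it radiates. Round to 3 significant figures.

P ≈ 3.08×10⁻⁴ W

Area A = 16.5 cm² = 1.65×10⁻³ m².
P = σAT⁴ = 5.670×10⁻⁸ × 1.65×10⁻³ × (42.6)⁴ = 3.08×10⁻⁴ W.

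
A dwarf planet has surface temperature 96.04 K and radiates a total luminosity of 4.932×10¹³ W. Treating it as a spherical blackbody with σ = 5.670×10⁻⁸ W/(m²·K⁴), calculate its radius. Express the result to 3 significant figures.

R ≈ 9.02×10⁵ m

L = 4πR²σT⁴ ⇒ R = √(L/(4πσT⁴)).
σT⁴ = 4.82383 W/m², so R = √(4.932×10¹³/(4π×4.82383)) = 9.02×10⁵ m.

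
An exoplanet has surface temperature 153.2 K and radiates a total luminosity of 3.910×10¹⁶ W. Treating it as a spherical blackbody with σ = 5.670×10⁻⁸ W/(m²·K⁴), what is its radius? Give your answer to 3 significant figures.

R ≈ 9.98×10⁶ m

L = 4πR²σT⁴ ⇒ R = √(L/(4πσT⁴)).
σT⁴ = 31.2333 W/m², so R = √(3.910×10¹⁶/(4π×31.2333)) = 9.98×10⁶ m.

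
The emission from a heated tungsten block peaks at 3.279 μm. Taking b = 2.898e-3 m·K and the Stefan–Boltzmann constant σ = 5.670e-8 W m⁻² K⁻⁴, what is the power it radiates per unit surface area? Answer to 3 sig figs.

I ≈ 3.46×10⁴ W/m²

Wien's law: T = b/λ_max = 2.898×10⁻³/3.279×10⁻⁶ = 883.806 K.
Then I = σT⁴ = 5.670×10⁻⁸×(883.806)⁴ = 3.46×10⁴ W/m².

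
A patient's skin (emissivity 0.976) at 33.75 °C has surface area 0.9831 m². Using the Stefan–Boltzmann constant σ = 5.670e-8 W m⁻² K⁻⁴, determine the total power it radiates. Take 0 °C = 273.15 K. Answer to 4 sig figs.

T = 33.75 °C + 273.15 = 306.90 K.
Area A = 0.9831 m².
P = εσAT⁴ = 0.976 × 5.670×10⁻⁸ × 0.9831 × (306.90)⁴ = 482.6 W.

P ≈ 482.6 W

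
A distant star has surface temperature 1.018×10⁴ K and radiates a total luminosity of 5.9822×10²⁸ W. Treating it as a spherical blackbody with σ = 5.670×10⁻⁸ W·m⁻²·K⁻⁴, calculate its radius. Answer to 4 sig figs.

R ≈ 2.796×10⁹ m

L = 4πR²σT⁴ ⇒ R = √(L/(4πσT⁴)).
σT⁴ = 6.08940×10⁸ W/m², so R = √(5.9822×10²⁸/(4π×6.08940×10⁸)) = 2.796×10⁹ m.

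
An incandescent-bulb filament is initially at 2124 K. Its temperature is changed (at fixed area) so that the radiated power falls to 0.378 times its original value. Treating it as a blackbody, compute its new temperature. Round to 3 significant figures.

P ∝ T⁴, so T₂/T₁ = (P₂/P₁)^(1/4) = (0.378)^(1/4) = 0.784103.
T₂ = 2124 × 0.784103 = 1.67×10³ K.

T₂ ≈ 1.67×10³ K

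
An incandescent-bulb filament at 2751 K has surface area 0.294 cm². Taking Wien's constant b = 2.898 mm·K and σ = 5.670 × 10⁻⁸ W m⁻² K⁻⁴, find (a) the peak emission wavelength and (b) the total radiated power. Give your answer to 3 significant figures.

λ_max ≈ 1.05 μm; P ≈ 95.5 W

(a) λ_max = b/T = 2.898×10⁻³/2751 = 1.053×10⁻⁶ m = 1.05 μm.
Area A = 0.294 cm² = 2.94×10⁻⁵ m².
(b) P = σAT⁴ = 5.670×10⁻⁸×2.94×10⁻⁵×(2751)⁴ = 95.5 W.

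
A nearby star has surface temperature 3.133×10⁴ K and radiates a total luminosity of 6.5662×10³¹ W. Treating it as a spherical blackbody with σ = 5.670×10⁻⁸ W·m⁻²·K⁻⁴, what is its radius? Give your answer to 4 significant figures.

L = 4πR²σT⁴ ⇒ R = √(L/(4πσT⁴)).
σT⁴ = 5.46292×10¹⁰ W/m², so R = √(6.5662×10³¹/(4π×5.46292×10¹⁰)) = 9.780×10⁹ m.

R ≈ 9.780×10⁹ m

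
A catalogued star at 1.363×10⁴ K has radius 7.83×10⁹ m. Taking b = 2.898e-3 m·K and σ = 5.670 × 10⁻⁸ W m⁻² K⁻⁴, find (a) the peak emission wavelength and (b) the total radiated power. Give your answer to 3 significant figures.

λ_max ≈ 213 nm; P ≈ 1.51×10³⁰ W

(a) λ_max = b/T = 2.898×10⁻³/1.363×10⁴ = 2.126×10⁻⁷ m = 213 nm.
Surface area A = 4πR² = 4π(7.83×10⁹ m)² = 7.70430×10²⁰ m².
(b) P = σAT⁴ = 5.670×10⁻⁸×7.70430×10²⁰×(1.363×10⁴)⁴ = 1.51×10³⁰ W.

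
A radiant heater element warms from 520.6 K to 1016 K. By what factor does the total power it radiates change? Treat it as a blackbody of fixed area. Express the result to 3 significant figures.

P ∝ T⁴, so P₂/P₁ = (T₂/T₁)⁴ = (1016/520.6)⁴ = (1.95159)⁴ = 14.5.

P₂/P₁ ≈ 14.5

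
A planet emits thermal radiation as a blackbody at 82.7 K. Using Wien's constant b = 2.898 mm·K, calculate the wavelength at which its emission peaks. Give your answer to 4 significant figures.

λ_max ≈ 35.04 μm

Wien's displacement law: λ_max = b/T = (2.898×10⁻³ m·K)/(82.7 K) = 3.5042×10⁻⁵ m.
That is 35.04 μm, in the infrared range.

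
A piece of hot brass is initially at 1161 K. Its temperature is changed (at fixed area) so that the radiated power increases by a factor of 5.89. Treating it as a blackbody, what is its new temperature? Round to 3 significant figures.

T₂ ≈ 1.81×10³ K

P ∝ T⁴, so T₂/T₁ = (P₂/P₁)^(1/4) = (5.89)^(1/4) = 1.55786.
T₂ = 1161 × 1.55786 = 1.81×10³ K.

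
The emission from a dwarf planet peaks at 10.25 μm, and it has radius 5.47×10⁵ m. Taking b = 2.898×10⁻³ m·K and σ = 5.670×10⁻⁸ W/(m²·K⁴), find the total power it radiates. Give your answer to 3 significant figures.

P ≈ 1.36×10¹⁵ W

Wien's law: T = b/λ_max = 2.898×10⁻³/1.025×10⁻⁵ = 282.732 K.
Surface area A = 4πR² = 4π(5.47×10⁵ m)² = 3.75997×10¹² m².
Then P = σAT⁴ = 5.670×10⁻⁸×3.75997×10¹²×(282.732)⁴ = 1.36×10¹⁵ W.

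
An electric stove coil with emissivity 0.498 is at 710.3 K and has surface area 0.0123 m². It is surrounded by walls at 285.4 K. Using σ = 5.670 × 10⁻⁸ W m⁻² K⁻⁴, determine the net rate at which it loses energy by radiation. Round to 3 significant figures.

Area A = 0.0123 m².
Net radiated power P_net = εσA(T⁴ − T₀⁴) = 0.498×5.670×10⁻⁸×0.0123×(710.3⁴ − 285.4⁴).
T⁴ − T₀⁴ = 2.54547×10¹¹ − 6.63462×10⁹ = 2.47912×10¹¹ K⁴, so P_net = 86.1 W.

Net loss ≈ 86.1 W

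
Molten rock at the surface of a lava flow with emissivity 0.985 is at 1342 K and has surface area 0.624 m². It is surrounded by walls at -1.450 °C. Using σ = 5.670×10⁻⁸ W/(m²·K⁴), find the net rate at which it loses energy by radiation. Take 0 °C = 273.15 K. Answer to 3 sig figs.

Net loss ≈ 1.13×10⁵ W

Surroundings: T = -1.450 °C + 273.15 = 271.700 K.
Area A = 0.624 m².
Net radiated power P_net = εσA(T⁴ − T₀⁴) = 0.985×5.670×10⁻⁸×0.624×(1342⁴ − 271.700⁴).
T⁴ − T₀⁴ = 3.24347×10¹² − 5.44952×10⁹ = 3.23802×10¹² K⁴, so P_net = 1.13×10⁵ W.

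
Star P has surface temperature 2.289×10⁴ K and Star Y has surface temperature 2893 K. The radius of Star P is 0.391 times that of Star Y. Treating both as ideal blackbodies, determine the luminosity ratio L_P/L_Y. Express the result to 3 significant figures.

L ∝ R²T⁴, so L_P/L_Y = (R_P/R_Y)²(T_P/T_Y)⁴ = (0.391)² × (2.289×10⁴/2893)⁴ = 0.152881 × 3919.13 = 599.

L_P/L_Y ≈ 599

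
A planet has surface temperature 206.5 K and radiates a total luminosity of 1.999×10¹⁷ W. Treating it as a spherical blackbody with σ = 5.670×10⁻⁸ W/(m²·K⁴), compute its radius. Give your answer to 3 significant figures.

L = 4πR²σT⁴ ⇒ R = √(L/(4πσT⁴)).
σT⁴ = 103.101 W/m², so R = √(1.999×10¹⁷/(4π×103.101)) = 1.24×10⁷ m.

R ≈ 1.24×10⁷ m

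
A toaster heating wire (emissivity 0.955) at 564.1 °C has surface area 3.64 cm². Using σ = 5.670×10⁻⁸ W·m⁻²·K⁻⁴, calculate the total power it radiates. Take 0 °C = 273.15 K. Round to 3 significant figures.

P ≈ 9.69 W

T = 564.1 °C + 273.15 = 837.25 K.
Area A = 3.64 cm² = 3.64×10⁻⁴ m².
P = εσAT⁴ = 0.955 × 5.670×10⁻⁸ × 3.64×10⁻⁴ × (837.25)⁴ = 9.69 W.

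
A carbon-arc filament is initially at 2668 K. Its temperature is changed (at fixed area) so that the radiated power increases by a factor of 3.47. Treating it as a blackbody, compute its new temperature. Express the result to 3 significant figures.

T₂ ≈ 3.64×10³ K

P ∝ T⁴, so T₂/T₁ = (P₂/P₁)^(1/4) = (3.47)^(1/4) = 1.36484.
T₂ = 2668 × 1.36484 = 3.64×10³ K.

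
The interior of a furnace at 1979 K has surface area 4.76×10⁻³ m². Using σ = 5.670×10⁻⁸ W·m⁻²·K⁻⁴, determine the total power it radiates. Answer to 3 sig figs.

P ≈ 4.14×10³ W

Area A = 4.76×10⁻³ m².
P = σAT⁴ = 5.670×10⁻⁸ × 4.76×10⁻³ × (1979)⁴ = 4.14×10³ W.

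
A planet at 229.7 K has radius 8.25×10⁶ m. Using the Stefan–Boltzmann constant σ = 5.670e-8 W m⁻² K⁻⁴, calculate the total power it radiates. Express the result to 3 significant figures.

P ≈ 1.35×10¹⁷ W

Surface area A = 4πR² = 4π(8.25×10⁶ m)² = 8.55299×10¹⁴ m².
P = σAT⁴ = 5.670×10⁻⁸ × 8.55299×10¹⁴ × (229.7)⁴ = 1.35×10¹⁷ W.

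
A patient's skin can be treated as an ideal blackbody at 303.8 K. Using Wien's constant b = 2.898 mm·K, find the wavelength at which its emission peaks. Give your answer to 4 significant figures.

Wien's displacement law: λ_max = b/T = (2.898×10⁻³ m·K)/(303.8 K) = 9.5392×10⁻⁶ m.
That is 9.539 μm, in the infrared range.

λ_max ≈ 9.539 μm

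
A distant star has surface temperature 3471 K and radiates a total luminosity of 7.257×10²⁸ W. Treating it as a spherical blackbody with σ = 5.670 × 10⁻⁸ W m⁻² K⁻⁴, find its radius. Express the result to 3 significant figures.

R ≈ 2.65×10¹⁰ m

L = 4πR²σT⁴ ⇒ R = √(L/(4πσT⁴)).
σT⁴ = 8.23003×10⁶ W/m², so R = √(7.257×10²⁸/(4π×8.23003×10⁶)) = 2.65×10¹⁰ m.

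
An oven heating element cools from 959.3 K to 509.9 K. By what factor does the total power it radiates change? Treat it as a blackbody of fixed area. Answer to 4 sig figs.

P ∝ T⁴, so P₂/P₁ = (T₂/T₁)⁴ = (509.9/959.3)⁴ = (0.531533)⁴ = 0.07982.

P₂/P₁ ≈ 0.07982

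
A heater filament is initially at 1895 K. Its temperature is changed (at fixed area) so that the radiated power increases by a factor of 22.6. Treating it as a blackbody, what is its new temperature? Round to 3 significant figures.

T₂ ≈ 4.13×10³ K

P ∝ T⁴, so T₂/T₁ = (P₂/P₁)^(1/4) = (22.6)^(1/4) = 2.18035.
T₂ = 1895 × 2.18035 = 4.13×10³ K.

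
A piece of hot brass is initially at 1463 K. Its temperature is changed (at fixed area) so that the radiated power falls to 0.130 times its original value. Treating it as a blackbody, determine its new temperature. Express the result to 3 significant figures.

P ∝ T⁴, so T₂/T₁ = (P₂/P₁)^(1/4) = (0.130)^(1/4) = 0.600462.
T₂ = 1463 × 0.600462 = 878 K.

T₂ ≈ 878 K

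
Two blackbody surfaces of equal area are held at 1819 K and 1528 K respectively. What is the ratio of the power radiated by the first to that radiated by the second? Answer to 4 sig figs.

P₁/P₂ ≈ 2.008

With equal areas, P₁/P₂ = (T₁/T₂)⁴ = (1819/1528)⁴ = 2.008.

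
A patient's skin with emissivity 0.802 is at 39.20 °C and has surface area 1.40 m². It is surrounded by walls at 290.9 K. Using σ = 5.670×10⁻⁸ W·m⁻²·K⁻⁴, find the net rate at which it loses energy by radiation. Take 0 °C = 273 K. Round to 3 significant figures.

T = 39.20 °C + 273 = 312.20 K.
Area A = 1.40 m².
Net radiated power P_net = εσA(T⁴ − T₀⁴) = 0.802×5.670×10⁻⁸×1.40×(312.20⁴ − 290.9⁴).
T⁴ − T₀⁴ = 9.50017×10⁹ − 7.16102×10⁹ = 2.33915×10⁹ K⁴, so P_net = 149 W.

Net loss ≈ 149 W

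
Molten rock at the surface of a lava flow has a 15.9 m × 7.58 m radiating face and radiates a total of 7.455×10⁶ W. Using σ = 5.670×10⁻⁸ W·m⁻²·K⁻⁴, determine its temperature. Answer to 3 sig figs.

Area A = 15.9 × 7.58 = 120.522 m².
P = σAT⁴ ⇒ T = (P/(σA))^(1/4) = (7.455×10⁶/(5.670×10⁻⁸×120.522))^(1/4) = 1.02×10³ K.

T ≈ 1.02×10³ K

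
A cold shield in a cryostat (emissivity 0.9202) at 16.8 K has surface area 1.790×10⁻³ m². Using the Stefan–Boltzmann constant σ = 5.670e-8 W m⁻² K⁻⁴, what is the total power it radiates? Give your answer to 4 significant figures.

Area A = 1.790×10⁻³ m².
P = εσAT⁴ = 0.9202 × 5.670×10⁻⁸ × 1.790×10⁻³ × (16.8)⁴ = 7.440×10⁻⁶ W.

P ≈ 7.440×10⁻⁶ W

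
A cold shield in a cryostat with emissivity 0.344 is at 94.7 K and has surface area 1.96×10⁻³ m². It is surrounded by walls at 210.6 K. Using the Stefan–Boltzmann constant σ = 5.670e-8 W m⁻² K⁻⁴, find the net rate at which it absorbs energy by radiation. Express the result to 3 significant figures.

Area A = 1.96×10⁻³ m².
Net radiated power P_net = εσA(T⁴ − T₀⁴) = 0.344×5.670×10⁻⁸×1.96×10⁻³×(94.7⁴ − 210.6⁴).
T⁴ − T₀⁴ = 8.04266×10⁷ − 1.96713×10⁹ = -1.88670×10⁹ K⁴, so P_net = -0.0721 W — negative, meaning a net gain of 0.0721 W.

Net gain ≈ 0.0721 W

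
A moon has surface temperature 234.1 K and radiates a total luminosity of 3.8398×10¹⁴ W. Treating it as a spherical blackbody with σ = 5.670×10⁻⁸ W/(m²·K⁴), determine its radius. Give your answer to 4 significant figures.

L = 4πR²σT⁴ ⇒ R = √(L/(4πσT⁴)).
σT⁴ = 170.290 W/m², so R = √(3.8398×10¹⁴/(4π×170.290)) = 4.236×10⁵ m.

R ≈ 4.236×10⁵ m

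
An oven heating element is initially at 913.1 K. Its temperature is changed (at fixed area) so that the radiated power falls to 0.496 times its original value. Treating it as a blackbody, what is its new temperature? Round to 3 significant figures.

T₂ ≈ 766 K

P ∝ T⁴, so T₂/T₁ = (P₂/P₁)^(1/4) = (0.496)^(1/4) = 0.839210.
T₂ = 913.1 × 0.839210 = 766 K.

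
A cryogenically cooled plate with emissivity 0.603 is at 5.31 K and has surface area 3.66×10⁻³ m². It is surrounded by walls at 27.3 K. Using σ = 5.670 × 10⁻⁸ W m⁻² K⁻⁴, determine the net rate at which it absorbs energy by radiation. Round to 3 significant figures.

Net gain ≈ 6.94×10⁻⁵ W

Area A = 3.66×10⁻³ m².
Net radiated power P_net = εσA(T⁴ − T₀⁴) = 0.603×5.670×10⁻⁸×3.66×10⁻³×(5.31⁴ − 27.3⁴).
T⁴ − T₀⁴ = 795.020 − 5.55457×10⁵ = -5.54662×10⁵ K⁴, so P_net = -6.94×10⁻⁵ W — negative, meaning a net gain of 6.94×10⁻⁵ W.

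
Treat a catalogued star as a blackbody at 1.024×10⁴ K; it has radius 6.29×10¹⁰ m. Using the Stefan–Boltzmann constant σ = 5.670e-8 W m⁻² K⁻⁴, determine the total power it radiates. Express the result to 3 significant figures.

Surface area A = 4πR² = 4π(6.29×10¹⁰ m)² = 4.97177×10²² m².
P = σAT⁴ = 5.670×10⁻⁸ × 4.97177×10²² × (1.024×10⁴)⁴ = 3.10×10³¹ W.

P ≈ 3.10×10³¹ W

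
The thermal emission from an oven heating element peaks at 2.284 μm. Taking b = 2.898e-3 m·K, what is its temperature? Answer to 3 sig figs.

T ≈ 1.27×10³ K

Wien's law gives T = b/λ_max = (2.898×10⁻³ m·K)/(2.284×10⁻⁶ m) = 1.27×10³ K.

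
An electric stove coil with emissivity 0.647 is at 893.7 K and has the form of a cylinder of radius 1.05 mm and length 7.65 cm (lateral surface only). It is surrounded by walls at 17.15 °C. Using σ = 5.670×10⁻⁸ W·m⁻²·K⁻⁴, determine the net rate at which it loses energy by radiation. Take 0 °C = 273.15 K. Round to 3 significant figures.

Net loss ≈ 11.7 W

Surroundings: T = 17.15 °C + 273.15 = 290.30 K.
Lateral area A = 2πrL = 2π×1.05×10⁻³×0.0765 = 5.04697×10⁻⁴ m².
Net radiated power P_net = εσA(T⁴ − T₀⁴) = 0.647×5.670×10⁻⁸×5.04697×10⁻⁴×(893.7⁴ − 290.30⁴).
T⁴ − T₀⁴ = 6.37921×10¹¹ − 7.10212×10⁹ = 6.30819×10¹¹ K⁴, so P_net = 11.7 W.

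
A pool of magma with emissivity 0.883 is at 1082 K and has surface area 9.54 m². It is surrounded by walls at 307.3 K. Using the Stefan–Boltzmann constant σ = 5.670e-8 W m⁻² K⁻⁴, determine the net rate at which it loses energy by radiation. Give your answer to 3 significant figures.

Net loss ≈ 6.50×10⁵ W

Area A = 9.54 m².
Net radiated power P_net = εσA(T⁴ − T₀⁴) = 0.883×5.670×10⁻⁸×9.54×(1082⁴ − 307.3⁴).
T⁴ − T₀⁴ = 1.37059×10¹² − 8.91765×10⁹ = 1.36167×10¹² K⁴, so P_net = 6.50×10⁵ W.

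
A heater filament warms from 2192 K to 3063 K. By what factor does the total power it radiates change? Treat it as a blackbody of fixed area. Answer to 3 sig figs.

P ∝ T⁴, so P₂/P₁ = (T₂/T₁)⁴ = (3063/2192)⁴ = (1.39735)⁴ = 3.81.

P₂/P₁ ≈ 3.81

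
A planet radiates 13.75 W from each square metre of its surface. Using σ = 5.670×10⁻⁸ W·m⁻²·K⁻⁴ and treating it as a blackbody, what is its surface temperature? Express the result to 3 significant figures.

I = σT⁴, so T = (I/σ)^(1/4) = (13.75/(5.670×10⁻⁸))^(1/4) = 125 K.

T ≈ 125 K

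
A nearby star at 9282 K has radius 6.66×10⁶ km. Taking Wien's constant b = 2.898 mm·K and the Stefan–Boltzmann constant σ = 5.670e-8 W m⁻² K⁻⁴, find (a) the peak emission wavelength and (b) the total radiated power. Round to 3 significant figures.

(a) λ_max = b/T = 2.898×10⁻³/9282 = 3.122×10⁻⁷ m = 0.312 μm.
Surface area A = 4πR² = 4π(6.66×10⁹ m)² = 5.57389×10²⁰ m².
(b) P = σAT⁴ = 5.670×10⁻⁸×5.57389×10²⁰×(9282)⁴ = 2.35×10²⁹ W.

λ_max ≈ 0.312 μm; P ≈ 2.35×10²⁹ W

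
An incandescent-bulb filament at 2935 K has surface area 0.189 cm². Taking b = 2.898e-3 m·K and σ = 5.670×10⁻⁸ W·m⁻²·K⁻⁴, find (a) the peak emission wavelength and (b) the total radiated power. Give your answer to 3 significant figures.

(a) λ_max = b/T = 2.898×10⁻³/2935 = 9.874×10⁻⁷ m = 987 nm.
Area A = 0.189 cm² = 1.89×10⁻⁵ m².
(b) P = σAT⁴ = 5.670×10⁻⁸×1.89×10⁻⁵×(2935)⁴ = 79.5 W.

λ_max ≈ 987 nm; P ≈ 79.5 W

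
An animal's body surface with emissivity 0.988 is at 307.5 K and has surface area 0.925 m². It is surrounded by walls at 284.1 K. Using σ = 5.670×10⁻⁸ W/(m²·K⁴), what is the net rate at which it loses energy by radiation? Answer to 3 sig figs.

Net loss ≈ 126 W

Area A = 0.925 m².
Net radiated power P_net = εσA(T⁴ − T₀⁴) = 0.988×5.670×10⁻⁸×0.925×(307.5⁴ − 284.1⁴).
T⁴ − T₀⁴ = 8.94088×10⁹ − 6.51456×10⁹ = 2.42632×10⁹ K⁴, so P_net = 126 W.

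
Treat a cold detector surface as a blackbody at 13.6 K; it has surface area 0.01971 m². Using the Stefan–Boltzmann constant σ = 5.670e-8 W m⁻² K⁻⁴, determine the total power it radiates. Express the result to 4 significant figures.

P ≈ 3.823×10⁻⁵ W

Area A = 0.01971 m².
P = σAT⁴ = 5.670×10⁻⁸ × 0.01971 × (13.6)⁴ = 3.823×10⁻⁵ W.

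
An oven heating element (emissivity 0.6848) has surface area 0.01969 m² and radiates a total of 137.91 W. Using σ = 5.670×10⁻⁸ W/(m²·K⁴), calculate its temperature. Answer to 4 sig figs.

Area A = 0.01969 m².
P = εσAT⁴ ⇒ T = (P/(εσA))^(1/4) = (137.91/(0.6848×5.670×10⁻⁸×0.01969))^(1/4) = 651.7 K.

T ≈ 651.7 K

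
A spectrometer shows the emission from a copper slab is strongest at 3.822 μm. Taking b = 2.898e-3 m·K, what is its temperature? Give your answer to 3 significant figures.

T ≈ 758 K

Wien's law gives T = b/λ_max = (2.898×10⁻³ m·K)/(3.822×10⁻⁶ m) = 758 K.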